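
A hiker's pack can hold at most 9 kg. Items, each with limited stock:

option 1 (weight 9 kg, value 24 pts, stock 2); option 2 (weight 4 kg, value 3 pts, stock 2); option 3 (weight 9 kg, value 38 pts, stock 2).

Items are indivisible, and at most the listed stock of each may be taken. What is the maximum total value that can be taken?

38 pts

Best selections within weight 9 and stock limits:
- 1×option 3: weight 9, value 38
- 1×option 1: weight 9, value 24
- 2×option 2: weight 8, value 6
- 1×option 2: weight 4, value 3
Best: 38 pts.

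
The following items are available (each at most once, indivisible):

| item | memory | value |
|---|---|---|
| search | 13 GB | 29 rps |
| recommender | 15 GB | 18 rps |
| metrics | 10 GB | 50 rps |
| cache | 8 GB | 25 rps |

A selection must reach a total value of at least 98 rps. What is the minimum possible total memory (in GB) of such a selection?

Subsets with value ≥ 98, sorted by total memory:
- search+metrics+cache: memory 31, value 104
- search+recommender+metrics+cache: memory 46, value 122
Minimum memory: 31 GB.

31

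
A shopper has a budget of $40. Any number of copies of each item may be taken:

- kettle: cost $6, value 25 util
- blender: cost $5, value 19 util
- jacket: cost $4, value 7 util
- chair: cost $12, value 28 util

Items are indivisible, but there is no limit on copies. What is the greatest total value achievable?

Best value-per-unit is kettle at 25/6; filling with it alone gives 6×25 = 150.
Optimal mix: 5×kettle + 2×blender → cost 40, value 163.

163 util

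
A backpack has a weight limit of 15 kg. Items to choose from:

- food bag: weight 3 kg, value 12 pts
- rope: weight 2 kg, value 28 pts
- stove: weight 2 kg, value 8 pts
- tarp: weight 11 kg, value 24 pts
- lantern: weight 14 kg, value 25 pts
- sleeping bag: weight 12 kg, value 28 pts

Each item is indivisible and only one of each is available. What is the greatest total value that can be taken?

60 pts

This is a 0/1 knapsack; check combinations near the capacity.
- rope+stove+tarp: weight 2+2+11=15, value 28+8+24=60
- rope+sleeping bag: weight 2+12=14, value 28+28=56
- rope+tarp: weight 2+11=13, value 28+24=52
- food bag+rope+stove: weight 3+2+2=7, value 12+28+8=48
- food bag+rope: weight 3+2=5, value 12+28=40
Best: 60 pts.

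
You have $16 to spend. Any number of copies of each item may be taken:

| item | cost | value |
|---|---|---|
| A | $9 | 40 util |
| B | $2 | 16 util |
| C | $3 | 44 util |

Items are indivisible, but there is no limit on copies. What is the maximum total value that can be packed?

220 util

Best value-per-unit is C at 44/3, and filling with it alone uses cost 5×3=15. No mix of the others beats 5×44 = 220.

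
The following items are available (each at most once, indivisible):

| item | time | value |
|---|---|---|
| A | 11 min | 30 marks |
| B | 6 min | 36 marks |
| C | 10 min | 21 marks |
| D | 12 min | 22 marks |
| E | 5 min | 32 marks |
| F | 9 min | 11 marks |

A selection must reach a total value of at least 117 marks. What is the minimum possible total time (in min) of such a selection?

Subsets with value ≥ 117, sorted by total time:
- A+B+C+E: time 32, value 119
- A+B+D+E: time 34, value 120
- A+B+C+E+F: time 41, value 130
- B+C+D+E+F: time 42, value 122
Minimum time: 32 min.

32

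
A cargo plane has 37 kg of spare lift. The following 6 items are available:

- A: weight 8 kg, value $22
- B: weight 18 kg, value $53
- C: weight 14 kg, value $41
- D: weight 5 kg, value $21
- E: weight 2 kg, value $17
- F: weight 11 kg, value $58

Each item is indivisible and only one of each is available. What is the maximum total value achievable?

Check high-value combinations within 37 kg:
- B+D+E+F: weight 18+5+2+11=36, value 53+21+17+58=149
- A+C+E+F: weight 8+14+2+11=35, value 22+41+17+58=138
- C+D+E+F: weight 14+5+2+11=32, value 41+21+17+58=137
Best: $149.

$149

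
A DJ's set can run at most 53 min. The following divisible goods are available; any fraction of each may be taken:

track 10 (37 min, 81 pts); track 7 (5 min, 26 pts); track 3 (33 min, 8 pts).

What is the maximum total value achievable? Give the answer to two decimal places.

109.67

Take in order of value per unit:
- track 7 (26/5 per unit): all 5 → value 26, running total 26.00
- track 10 (81/37 per unit): all 37 → value 81, running total 107.00
- track 3 (8/33 per unit): 11 of 33 → value 11×8/33 = 2.6667, running total 109.67
Total 109.67.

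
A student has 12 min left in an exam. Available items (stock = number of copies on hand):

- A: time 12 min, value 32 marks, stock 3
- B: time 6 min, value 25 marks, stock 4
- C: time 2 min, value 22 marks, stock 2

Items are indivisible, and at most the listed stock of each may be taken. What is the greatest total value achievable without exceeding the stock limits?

Best selections within time 12 and stock limits:
- 1×B + 2×C: time 10, value 69
- 2×B: time 12, value 50
Best: 69 marks.

69 marks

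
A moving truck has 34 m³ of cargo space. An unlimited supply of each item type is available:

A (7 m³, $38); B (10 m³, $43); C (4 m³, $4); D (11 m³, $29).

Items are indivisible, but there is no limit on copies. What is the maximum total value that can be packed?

Best value-per-unit is A at 38/7; filling with it alone gives 4×38 = 152.
Optimal mix: 2×A + 2×B → volume 34, value 162.

$162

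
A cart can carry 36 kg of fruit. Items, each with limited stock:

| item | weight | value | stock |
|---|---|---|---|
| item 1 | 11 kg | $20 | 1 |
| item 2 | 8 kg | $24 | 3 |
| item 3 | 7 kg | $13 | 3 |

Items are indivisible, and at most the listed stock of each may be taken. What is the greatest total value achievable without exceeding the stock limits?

Best selections within weight 36 and stock limits:
- 1×item 1 + 3×item 2: weight 35, value 92
- 3×item 2 + 1×item 3: weight 31, value 85
Best: $92.

$92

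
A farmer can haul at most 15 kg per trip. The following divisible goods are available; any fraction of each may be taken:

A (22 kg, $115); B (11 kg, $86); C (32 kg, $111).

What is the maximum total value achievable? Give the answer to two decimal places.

106.91

Take in order of value per unit:
- B (86/11 per unit): all 11 → value 86, running total 86.00
- A (115/22 per unit): 4 of 22 → value 4×115/22 = 20.9091, running total 106.91
Total 106.91.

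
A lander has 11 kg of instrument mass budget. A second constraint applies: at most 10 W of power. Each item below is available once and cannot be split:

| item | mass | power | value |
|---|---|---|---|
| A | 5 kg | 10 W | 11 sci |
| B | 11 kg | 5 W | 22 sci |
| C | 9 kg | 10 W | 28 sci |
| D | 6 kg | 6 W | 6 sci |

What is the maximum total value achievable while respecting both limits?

28 sci

Feasible sets respecting both limits:
- C: mass 9, power 10, value 28
- B: mass 11, power 5, value 22
- A: mass 5, power 10, value 11
- D: mass 6, power 6, value 6
Best: 28 sci.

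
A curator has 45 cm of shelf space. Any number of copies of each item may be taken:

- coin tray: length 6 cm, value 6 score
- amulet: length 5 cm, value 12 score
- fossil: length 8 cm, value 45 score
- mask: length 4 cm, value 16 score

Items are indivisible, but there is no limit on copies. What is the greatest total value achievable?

Best value-per-unit is fossil at 45/8; filling with it alone gives 5×45 = 225.
Optimal mix: 5×fossil + 1×mask → length 44, value 241.

241 score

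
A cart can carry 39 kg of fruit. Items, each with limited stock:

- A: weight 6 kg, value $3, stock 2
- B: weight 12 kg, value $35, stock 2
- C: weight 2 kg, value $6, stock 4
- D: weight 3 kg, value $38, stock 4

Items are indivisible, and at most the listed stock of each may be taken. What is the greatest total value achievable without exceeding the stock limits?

Top feasible selections:
- 2×B + 1×C + 4×D: weight 38, value 228
- 2×B + 4×D: weight 36, value 222
- 1×A + 1×B + 4×C + 4×D: weight 38, value 214
- 1×B + 4×C + 4×D: weight 32, value 211
Best: $228.

$228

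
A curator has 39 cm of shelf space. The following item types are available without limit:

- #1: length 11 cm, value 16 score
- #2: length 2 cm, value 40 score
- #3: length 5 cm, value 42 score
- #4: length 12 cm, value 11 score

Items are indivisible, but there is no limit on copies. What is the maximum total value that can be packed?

760 score

Best value-per-unit is #2 at 40/2, and filling with it alone uses length 19×2=38. No mix of the others beats 19×40 = 760.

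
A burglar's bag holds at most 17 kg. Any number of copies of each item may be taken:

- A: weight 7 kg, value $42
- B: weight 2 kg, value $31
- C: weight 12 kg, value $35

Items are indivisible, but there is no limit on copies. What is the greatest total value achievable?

$248

Best value-per-unit is B at 31/2, and filling with it alone uses weight 8×2=16. No mix of the others beats 8×31 = 248.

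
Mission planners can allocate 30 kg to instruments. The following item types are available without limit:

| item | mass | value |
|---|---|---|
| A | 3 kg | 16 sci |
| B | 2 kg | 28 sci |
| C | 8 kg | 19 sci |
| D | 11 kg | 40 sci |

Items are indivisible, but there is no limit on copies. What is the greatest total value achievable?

420 sci

Best value-per-unit is B at 28/2, and filling with it alone uses mass 15×2=30. No mix of the others beats 15×28 = 420.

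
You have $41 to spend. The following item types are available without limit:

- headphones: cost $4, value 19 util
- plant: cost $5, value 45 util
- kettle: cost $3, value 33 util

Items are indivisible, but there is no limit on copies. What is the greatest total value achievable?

Best value-per-unit is kettle at 33/3; filling with it alone gives 13×33 = 429.
Optimal mix: 1×plant + 12×kettle → cost 41, value 441.

441 util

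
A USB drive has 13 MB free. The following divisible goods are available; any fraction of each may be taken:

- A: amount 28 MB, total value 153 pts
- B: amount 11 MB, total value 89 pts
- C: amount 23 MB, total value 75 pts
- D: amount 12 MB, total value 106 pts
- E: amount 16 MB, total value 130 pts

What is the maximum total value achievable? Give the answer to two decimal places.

114.13

Take in order of value per unit:
- D (106/12 per unit): all 12 → value 106, running total 106.00
- E (130/16 per unit): 1 of 16 → value 1×130/16 = 8.1250, running total 114.13
Total 114.13.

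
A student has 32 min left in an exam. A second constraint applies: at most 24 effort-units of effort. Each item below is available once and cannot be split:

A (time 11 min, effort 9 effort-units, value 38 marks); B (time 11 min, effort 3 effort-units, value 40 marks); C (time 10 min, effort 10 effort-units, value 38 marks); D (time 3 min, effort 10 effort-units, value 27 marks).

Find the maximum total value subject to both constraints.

Feasible sets respecting both limits:
- A+B+C: time 32, effort 22, value 116
- A+B+D: time 25, effort 22, value 105
- B+C+D: time 24, effort 23, value 105
Best: 116 marks.

116 marks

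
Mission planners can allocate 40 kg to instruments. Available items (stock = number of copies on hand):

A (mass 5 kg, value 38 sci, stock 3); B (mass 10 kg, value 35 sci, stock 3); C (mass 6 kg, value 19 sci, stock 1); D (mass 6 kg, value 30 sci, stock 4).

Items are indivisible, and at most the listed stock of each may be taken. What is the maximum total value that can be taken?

Top feasible selections:
- 3×A + 4×D: mass 39, value 234
- 3×A + 1×C + 3×D: mass 39, value 223
- 2×A + 1×C + 4×D: mass 40, value 215
- 3×A + 1×B + 2×D: mass 37, value 209
Best: 234 sci.

234 sci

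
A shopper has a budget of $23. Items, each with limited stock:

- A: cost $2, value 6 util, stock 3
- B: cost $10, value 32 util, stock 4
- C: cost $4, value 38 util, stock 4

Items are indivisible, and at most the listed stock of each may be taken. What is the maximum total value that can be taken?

Top feasible selections:
- 3×A + 4×C: cost 22, value 170
- 2×A + 4×C: cost 20, value 164
Best: 170 util.

170 util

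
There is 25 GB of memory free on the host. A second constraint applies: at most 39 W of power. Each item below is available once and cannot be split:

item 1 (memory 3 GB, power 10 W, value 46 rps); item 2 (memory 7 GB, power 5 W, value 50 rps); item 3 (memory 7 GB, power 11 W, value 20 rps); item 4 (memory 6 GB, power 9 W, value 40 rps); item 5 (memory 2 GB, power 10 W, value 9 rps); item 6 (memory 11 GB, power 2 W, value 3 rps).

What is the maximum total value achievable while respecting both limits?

156 rps

Feasible sets respecting both limits:
- item 1+item 2+item 3+item 4: memory 23, power 35, value 156
- item 1+item 2+item 4+item 5: memory 18, power 34, value 145
- item 1+item 2+item 4: memory 16, power 24, value 136
Best: 156 rps.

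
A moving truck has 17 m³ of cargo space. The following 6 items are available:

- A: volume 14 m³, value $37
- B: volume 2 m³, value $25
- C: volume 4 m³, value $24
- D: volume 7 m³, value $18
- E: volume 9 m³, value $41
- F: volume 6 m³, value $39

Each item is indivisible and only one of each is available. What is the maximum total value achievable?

Check high-value combinations within 17 m³:
- B+E+F: volume 2+9+6=17, value 25+41+39=105
- B+C+E: volume 2+4+9=15, value 25+24+41=90
- B+C+F: volume 2+4+6=12, value 25+24+39=88
- B+D+F: volume 2+7+6=15, value 25+18+39=82
- C+D+F: volume 4+7+6=17, value 24+18+39=81
Best: $105.

$105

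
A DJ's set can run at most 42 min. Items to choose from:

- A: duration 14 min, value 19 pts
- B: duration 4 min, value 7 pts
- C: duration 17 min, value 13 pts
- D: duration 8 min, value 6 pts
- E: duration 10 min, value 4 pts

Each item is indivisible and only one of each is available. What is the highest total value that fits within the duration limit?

Check high-value combinations within 42 min:
- A+B+C: duration 14+4+17=35, value 19+7+13=39
- A+C+D: duration 14+17+8=39, value 19+13+6=38
- A+B+D+E: duration 14+4+8+10=36, value 19+7+6+4=36
- A+C+E: duration 14+17+10=41, value 19+13+4=36
- A+B+D: duration 14+4+8=26, value 19+7+6=32
Best: 39 pts.

39 pts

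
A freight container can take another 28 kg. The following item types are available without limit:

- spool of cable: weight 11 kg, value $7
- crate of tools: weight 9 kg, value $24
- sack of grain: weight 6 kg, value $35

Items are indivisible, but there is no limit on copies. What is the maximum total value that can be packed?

$140

Best value-per-unit is sack of grain at 35/6, and filling with it alone uses weight 4×6=24. No mix of the others beats 4×35 = 140.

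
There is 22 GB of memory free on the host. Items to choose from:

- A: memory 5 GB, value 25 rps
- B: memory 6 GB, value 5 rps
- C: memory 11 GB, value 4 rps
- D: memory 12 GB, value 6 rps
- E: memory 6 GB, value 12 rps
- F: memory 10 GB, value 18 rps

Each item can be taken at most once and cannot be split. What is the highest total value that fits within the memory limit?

55 rps

This is a 0/1 knapsack; check combinations near the capacity.
- A+E+F: memory 5+6+10=21, value 25+12+18=55
- A+B+F: memory 5+6+10=21, value 25+5+18=48
- A+F: memory 5+10=15, value 25+18=43
- A+B+E: memory 5+6+6=17, value 25+5+12=42
- A+C+E: memory 5+11+6=22, value 25+4+12=41
Best: 55 rps.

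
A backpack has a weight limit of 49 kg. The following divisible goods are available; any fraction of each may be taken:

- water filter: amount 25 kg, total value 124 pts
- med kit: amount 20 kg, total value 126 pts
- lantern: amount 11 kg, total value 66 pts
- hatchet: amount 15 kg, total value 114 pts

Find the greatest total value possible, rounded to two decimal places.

Take in order of value per unit:
- hatchet (114/15 per unit): all 15 → value 114, running total 114.00
- med kit (126/20 per unit): all 20 → value 126, running total 240.00
- lantern (66/11 per unit): all 11 → value 66, running total 306.00
- water filter (124/25 per unit): 3 of 25 → value 3×124/25 = 14.8800, running total 320.88
Total 320.88.

320.88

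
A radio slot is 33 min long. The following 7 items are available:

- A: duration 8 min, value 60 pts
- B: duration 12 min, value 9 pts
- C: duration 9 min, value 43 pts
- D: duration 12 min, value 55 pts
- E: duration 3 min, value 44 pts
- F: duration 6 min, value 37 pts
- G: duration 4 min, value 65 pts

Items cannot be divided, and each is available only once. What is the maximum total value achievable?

This is a 0/1 knapsack; check combinations near the capacity.
- A+D+E+F+G: duration 8+12+3+6+4=33, value 60+55+44+37+65=261
- A+C+E+F+G: duration 8+9+3+6+4=30, value 60+43+44+37+65=249
- A+D+E+G: duration 8+12+3+4=27, value 60+55+44+65=224
Best: 261 pts.

261 pts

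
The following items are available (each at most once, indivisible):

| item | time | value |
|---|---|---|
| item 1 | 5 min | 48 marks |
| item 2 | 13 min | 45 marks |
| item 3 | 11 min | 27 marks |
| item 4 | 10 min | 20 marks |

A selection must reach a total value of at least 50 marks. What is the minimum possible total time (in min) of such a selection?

Subsets with value ≥ 50, sorted by total time:
- item 1+item 4: time 15, value 68
- item 1+item 3: time 16, value 75
- item 1+item 2: time 18, value 93
Minimum time: 15 min.

15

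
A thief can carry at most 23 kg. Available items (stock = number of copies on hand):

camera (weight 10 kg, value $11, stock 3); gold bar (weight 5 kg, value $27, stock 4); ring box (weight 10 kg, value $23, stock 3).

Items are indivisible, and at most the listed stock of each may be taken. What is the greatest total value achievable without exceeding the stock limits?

$108

Top feasible selections:
- 4×gold bar: weight 20, value 108
- 3×gold bar: weight 15, value 81
Best: $108.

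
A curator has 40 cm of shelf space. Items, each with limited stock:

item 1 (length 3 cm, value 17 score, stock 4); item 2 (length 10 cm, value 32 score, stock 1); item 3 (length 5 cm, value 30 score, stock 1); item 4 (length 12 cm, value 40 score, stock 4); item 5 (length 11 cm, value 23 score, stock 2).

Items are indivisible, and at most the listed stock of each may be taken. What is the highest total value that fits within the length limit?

Top feasible selections:
- 4×item 1 + 1×item 2 + 1×item 3 + 1×item 4: length 39, value 170
- 3×item 1 + 1×item 3 + 2×item 4: length 38, value 161
Best: 170 score.

170 score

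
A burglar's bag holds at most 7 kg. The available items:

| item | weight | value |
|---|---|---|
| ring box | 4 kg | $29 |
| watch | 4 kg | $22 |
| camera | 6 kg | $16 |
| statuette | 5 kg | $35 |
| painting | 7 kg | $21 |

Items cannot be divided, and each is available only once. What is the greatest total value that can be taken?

$35

This is a 0/1 knapsack; check combinations near the capacity.
- statuette: weight 5, value 35
- ring box: weight 4, value 29
- watch: weight 4, value 22
Best: $35.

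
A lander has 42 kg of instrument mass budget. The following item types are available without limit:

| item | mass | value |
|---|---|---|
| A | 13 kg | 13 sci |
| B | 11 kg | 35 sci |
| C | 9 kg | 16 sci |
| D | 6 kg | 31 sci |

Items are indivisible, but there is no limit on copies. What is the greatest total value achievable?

Best value-per-unit is D at 31/6, and filling with it alone uses mass 7×6=42. No mix of the others beats 7×31 = 217.

217 sci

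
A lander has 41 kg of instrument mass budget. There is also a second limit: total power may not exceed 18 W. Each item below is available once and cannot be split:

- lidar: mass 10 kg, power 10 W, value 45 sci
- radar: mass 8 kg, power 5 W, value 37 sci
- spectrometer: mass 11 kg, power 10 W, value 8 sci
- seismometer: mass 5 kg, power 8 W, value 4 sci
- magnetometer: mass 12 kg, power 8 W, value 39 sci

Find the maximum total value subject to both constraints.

Feasible sets respecting both limits:
- lidar+magnetometer: mass 22, power 18, value 84
- lidar+radar: mass 18, power 15, value 82
- radar+magnetometer: mass 20, power 13, value 76
- lidar+seismometer: mass 15, power 18, value 49
Best: 84 sci.

84 sci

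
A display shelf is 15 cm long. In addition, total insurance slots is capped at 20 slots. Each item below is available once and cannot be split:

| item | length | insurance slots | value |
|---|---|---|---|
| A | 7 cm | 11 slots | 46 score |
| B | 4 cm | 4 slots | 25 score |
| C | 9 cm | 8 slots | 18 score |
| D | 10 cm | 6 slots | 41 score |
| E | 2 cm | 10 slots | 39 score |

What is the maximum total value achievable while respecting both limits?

80 score

Feasible sets respecting both limits:
- D+E: length 12, insurance slots 16, value 80
- A+B: length 11, insurance slots 15, value 71
- B+D: length 14, insurance slots 10, value 66
Best: 80 score.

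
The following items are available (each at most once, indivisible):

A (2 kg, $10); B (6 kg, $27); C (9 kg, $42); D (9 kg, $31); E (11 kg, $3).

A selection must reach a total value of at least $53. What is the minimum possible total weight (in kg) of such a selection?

15

Subsets with value ≥ 53, sorted by total weight:
- B+C: weight 15, value 69
- B+D: weight 15, value 58
Minimum weight: 15 kg.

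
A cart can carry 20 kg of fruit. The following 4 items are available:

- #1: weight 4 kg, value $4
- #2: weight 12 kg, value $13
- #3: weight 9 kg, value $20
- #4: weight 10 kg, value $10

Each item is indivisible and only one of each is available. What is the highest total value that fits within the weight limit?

$30

Check high-value combinations within 20 kg:
- #3+#4: weight 9+10=19, value 20+10=30
- #1+#3: weight 4+9=13, value 4+20=24
- #3: weight 9, value 20
- #1+#2: weight 4+12=16, value 4+13=17
Best: $30.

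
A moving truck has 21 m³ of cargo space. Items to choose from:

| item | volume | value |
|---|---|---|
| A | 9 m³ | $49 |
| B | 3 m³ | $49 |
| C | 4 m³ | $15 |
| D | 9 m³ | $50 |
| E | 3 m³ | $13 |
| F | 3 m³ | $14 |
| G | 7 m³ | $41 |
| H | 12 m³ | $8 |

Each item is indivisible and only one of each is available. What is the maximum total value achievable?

$148

Check high-value combinations within 21 m³:
- A+B+D: volume 9+3+9=21, value 49+49+50=148
- B+D+G: volume 3+9+7=19, value 49+50+41=140
- A+B+G: volume 9+3+7=19, value 49+49+41=139
- B+C+E+F+G: volume 3+4+3+3+7=20, value 49+15+13+14+41=132
Best: $148.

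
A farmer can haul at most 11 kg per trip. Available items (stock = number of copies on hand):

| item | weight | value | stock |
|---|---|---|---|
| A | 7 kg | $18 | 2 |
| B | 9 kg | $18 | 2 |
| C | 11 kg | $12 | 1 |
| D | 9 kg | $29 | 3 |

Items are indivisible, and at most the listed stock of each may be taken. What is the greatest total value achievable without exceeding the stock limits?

Best selections within weight 11 and stock limits:
- 1×D: weight 9, value 29
- 1×A: weight 7, value 18
Best: $29.

$29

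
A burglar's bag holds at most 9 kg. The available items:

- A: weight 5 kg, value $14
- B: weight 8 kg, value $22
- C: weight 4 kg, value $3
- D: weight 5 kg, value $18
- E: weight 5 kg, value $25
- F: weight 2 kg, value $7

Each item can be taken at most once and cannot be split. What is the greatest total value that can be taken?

Check high-value combinations within 9 kg:
- E+F: weight 5+2=7, value 25+7=32
- C+E: weight 4+5=9, value 3+25=28
- E: weight 5, value 25
Best: $32.

$32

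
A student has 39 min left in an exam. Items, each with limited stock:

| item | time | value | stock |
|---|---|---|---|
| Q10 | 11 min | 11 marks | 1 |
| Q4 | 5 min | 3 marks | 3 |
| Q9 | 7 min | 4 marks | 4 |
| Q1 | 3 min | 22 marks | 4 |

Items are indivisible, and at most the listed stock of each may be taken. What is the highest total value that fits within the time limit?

108 marks

Best selections within time 39 and stock limits:
- 1×Q10 + 3×Q4 + 4×Q1: time 38, value 108
- 1×Q10 + 2×Q9 + 4×Q1: time 37, value 107
Best: 108 marks.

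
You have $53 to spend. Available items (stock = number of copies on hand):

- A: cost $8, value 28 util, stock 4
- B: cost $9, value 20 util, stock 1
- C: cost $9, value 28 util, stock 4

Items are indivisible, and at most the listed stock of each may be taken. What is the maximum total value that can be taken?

168 util

Top feasible selections:
- 4×A + 2×C: cost 50, value 168
- 3×A + 3×C: cost 51, value 168
- 2×A + 4×C: cost 52, value 168
- 4×A + 1×B + 1×C: cost 50, value 160
Best: 168 util.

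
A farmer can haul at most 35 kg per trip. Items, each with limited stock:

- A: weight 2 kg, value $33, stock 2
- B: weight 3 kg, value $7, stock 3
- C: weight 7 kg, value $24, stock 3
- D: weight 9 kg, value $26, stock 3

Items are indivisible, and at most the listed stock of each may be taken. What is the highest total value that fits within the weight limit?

$164

Best selections within weight 35 and stock limits:
- 2×A + 3×C + 1×D: weight 34, value 164
- 2×A + 3×B + 3×C: weight 34, value 159
- 2×A + 2×B + 1×C + 2×D: weight 35, value 156
Best: $164.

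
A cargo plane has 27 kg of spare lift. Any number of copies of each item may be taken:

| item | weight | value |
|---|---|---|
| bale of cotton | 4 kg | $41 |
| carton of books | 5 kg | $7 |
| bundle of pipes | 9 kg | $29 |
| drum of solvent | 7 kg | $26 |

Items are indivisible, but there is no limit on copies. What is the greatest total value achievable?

$246

Best value-per-unit is bale of cotton at 41/4, and filling with it alone uses weight 6×4=24. No mix of the others beats 6×41 = 246.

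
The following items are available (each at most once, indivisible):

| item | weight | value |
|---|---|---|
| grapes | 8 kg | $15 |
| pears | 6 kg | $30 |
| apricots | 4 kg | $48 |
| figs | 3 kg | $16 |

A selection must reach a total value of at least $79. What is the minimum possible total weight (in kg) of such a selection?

13

Subsets with value ≥ 79, sorted by total weight:
- pears+apricots+figs: weight 13, value 94
- grapes+apricots+figs: weight 15, value 79
- grapes+pears+apricots: weight 18, value 93
Minimum weight: 13 kg.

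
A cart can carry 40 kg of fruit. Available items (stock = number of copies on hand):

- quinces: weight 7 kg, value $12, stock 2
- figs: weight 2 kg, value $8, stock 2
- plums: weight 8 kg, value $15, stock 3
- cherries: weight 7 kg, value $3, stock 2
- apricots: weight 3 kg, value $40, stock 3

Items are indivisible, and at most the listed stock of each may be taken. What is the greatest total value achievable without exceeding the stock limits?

$181

Best selections within weight 40 and stock limits:
- 2×figs + 3×plums + 3×apricots: weight 37, value 181
- 1×quinces + 2×figs + 2×plums + 3×apricots: weight 36, value 178
Best: $181.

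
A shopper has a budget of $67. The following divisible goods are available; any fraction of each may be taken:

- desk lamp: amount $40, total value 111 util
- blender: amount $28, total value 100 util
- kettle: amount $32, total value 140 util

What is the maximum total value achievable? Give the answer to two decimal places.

Take in order of value per unit:
- kettle (140/32 per unit): all 32 → value 140, running total 140.00
- blender (100/28 per unit): all 28 → value 100, running total 240.00
- desk lamp (111/40 per unit): 7 of 40 → value 7×111/40 = 19.4250, running total 259.43
Total 259.43.

259.43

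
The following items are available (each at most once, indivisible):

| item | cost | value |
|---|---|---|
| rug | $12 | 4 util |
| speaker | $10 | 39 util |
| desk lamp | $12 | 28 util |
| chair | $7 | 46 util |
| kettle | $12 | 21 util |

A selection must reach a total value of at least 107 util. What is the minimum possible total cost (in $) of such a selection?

29

Subsets with value ≥ 107, sorted by total cost:
- speaker+desk lamp+chair: cost 29, value 113
- speaker+desk lamp+chair+kettle: cost 41, value 134
- rug+speaker+desk lamp+chair: cost 41, value 117
Minimum cost: 29 $.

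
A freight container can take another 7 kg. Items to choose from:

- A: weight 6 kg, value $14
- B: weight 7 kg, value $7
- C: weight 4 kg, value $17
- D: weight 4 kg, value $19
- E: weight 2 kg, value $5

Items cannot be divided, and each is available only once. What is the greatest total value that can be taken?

$24

Check high-value combinations within 7 kg:
- D+E: weight 4+2=6, value 19+5=24
- C+E: weight 4+2=6, value 17+5=22
- D: weight 4, value 19
- C: weight 4, value 17
- A: weight 6, value 14
Best: $24.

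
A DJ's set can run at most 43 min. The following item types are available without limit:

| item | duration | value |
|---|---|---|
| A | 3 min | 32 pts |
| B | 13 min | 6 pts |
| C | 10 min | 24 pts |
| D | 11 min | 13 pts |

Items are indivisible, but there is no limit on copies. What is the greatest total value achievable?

448 pts

Best value-per-unit is A at 32/3, and filling with it alone uses duration 14×3=42. No mix of the others beats 14×32 = 448.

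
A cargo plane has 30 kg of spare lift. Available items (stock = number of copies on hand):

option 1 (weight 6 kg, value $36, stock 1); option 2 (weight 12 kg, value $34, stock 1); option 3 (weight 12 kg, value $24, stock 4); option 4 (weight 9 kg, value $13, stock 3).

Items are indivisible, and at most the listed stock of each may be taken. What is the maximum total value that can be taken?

$94

Best selections within weight 30 and stock limits:
- 1×option 1 + 1×option 2 + 1×option 3: weight 30, value 94
- 1×option 1 + 2×option 3: weight 30, value 84
Best: $94.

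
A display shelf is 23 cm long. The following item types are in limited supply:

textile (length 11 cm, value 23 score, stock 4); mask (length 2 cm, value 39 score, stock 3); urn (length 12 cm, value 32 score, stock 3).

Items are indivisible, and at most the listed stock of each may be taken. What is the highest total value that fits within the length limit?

149 score

Best selections within length 23 and stock limits:
- 3×mask + 1×urn: length 18, value 149
- 1×textile + 3×mask: length 17, value 140
- 3×mask: length 6, value 117
Best: 149 score.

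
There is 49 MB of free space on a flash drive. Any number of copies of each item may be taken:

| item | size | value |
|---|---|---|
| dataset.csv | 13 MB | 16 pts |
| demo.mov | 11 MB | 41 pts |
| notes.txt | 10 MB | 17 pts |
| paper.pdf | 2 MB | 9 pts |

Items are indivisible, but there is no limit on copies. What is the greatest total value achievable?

216 pts

Best value-per-unit is paper.pdf at 9/2, and filling with it alone uses size 24×2=48. No mix of the others beats 24×9 = 216.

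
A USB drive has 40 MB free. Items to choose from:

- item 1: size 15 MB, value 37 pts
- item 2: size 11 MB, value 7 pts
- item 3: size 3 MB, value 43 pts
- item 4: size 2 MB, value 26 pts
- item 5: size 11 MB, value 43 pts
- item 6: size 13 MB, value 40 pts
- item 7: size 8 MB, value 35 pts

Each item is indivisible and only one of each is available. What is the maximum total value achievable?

Check high-value combinations within 40 MB:
- item 3+item 4+item 5+item 6+item 7: size 3+2+11+13+8=37, value 43+26+43+40+35=187
- item 1+item 3+item 4+item 5+item 7: size 15+3+2+11+8=39, value 37+43+26+43+35=184
- item 3+item 5+item 6+item 7: size 3+11+13+8=35, value 43+43+40+35=161
Best: 187 pts.

187 pts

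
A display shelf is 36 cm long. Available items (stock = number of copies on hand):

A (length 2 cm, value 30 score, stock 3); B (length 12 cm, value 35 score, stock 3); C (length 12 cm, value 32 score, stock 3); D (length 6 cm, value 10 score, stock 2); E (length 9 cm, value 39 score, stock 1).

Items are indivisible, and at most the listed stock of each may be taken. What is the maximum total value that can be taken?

Best selections within length 36 and stock limits:
- 3×A + 1×B + 1×D + 1×E: length 33, value 174
- 3×A + 1×C + 1×D + 1×E: length 33, value 171
- 3×A + 2×B + 1×D: length 36, value 170
- 3×A + 1×B + 1×C + 1×D: length 36, value 167
Best: 174 score.

174 score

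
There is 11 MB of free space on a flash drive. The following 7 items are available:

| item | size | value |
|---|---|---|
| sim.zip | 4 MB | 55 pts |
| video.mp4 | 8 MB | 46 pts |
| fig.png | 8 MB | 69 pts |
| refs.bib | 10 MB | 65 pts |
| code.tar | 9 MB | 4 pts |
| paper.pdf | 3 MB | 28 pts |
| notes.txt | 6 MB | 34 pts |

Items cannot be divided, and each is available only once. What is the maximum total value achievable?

Check high-value combinations within 11 MB:
- fig.png+paper.pdf: size 8+3=11, value 69+28=97
- sim.zip+notes.txt: size 4+6=10, value 55+34=89
- sim.zip+paper.pdf: size 4+3=7, value 55+28=83
- video.mp4+paper.pdf: size 8+3=11, value 46+28=74
- fig.png: size 8, value 69
Best: 97 pts.

97 pts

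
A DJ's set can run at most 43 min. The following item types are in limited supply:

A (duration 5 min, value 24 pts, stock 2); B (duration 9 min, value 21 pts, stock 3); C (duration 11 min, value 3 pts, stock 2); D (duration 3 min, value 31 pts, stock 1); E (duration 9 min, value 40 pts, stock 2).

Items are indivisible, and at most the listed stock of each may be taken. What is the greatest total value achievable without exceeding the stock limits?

180 pts

Top feasible selections:
- 2×A + 1×B + 1×D + 2×E: duration 40, value 180
- 2×A + 1×C + 1×D + 2×E: duration 42, value 162
- 2×A + 2×B + 1×D + 1×E: duration 40, value 161
Best: 180 pts.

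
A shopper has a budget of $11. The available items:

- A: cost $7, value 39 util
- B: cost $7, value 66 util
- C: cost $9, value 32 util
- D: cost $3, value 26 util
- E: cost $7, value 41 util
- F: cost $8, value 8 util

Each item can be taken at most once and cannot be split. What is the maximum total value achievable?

Check high-value combinations within $11:
- B+D: cost 7+3=10, value 66+26=92
- D+E: cost 3+7=10, value 26+41=67
- B: cost 7, value 66
- A+D: cost 7+3=10, value 39+26=65
Best: 92 util.

92 util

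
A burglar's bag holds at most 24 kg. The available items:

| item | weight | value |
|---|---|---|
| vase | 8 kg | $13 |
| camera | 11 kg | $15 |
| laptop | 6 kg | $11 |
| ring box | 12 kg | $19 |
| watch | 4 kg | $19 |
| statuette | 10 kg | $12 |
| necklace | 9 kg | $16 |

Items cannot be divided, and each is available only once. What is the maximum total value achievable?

$51

Check high-value combinations within 24 kg:
- vase+ring box+watch: weight 8+12+4=24, value 13+19+19=51
- camera+watch+necklace: weight 11+4+9=24, value 15+19+16=50
- laptop+ring box+watch: weight 6+12+4=22, value 11+19+19=49
- vase+watch+necklace: weight 8+4+9=21, value 13+19+16=48
Best: $51.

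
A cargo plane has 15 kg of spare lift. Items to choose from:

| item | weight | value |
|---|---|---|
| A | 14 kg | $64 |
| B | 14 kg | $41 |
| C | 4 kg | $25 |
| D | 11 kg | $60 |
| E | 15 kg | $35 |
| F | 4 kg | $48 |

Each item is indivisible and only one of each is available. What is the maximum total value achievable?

$108

Check high-value combinations within 15 kg:
- D+F: weight 11+4=15, value 60+48=108
- C+D: weight 4+11=15, value 25+60=85
- C+F: weight 4+4=8, value 25+48=73
- A: weight 14, value 64
- D: weight 11, value 60
Best: $108.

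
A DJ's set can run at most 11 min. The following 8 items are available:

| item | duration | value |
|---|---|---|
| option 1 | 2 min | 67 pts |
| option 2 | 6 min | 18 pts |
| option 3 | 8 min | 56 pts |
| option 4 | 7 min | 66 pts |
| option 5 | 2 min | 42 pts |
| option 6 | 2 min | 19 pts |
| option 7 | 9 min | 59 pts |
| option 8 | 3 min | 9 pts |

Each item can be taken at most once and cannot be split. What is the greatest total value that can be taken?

This is a 0/1 knapsack; check combinations near the capacity.
- option 1+option 4+option 5: duration 2+7+2=11, value 67+66+42=175
- option 1+option 4+option 6: duration 2+7+2=11, value 67+66+19=152
- option 1+option 5+option 6+option 8: duration 2+2+2+3=9, value 67+42+19+9=137
Best: 175 pts.

175 pts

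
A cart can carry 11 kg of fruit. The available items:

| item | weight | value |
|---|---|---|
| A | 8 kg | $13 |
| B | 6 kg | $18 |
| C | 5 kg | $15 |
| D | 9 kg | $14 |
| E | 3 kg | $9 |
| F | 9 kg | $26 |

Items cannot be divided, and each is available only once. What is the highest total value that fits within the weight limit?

$33

Check high-value combinations within 11 kg:
- B+C: weight 6+5=11, value 18+15=33
- B+E: weight 6+3=9, value 18+9=27
- F: weight 9, value 26
- C+E: weight 5+3=8, value 15+9=24
- A+E: weight 8+3=11, value 13+9=22
Best: $33.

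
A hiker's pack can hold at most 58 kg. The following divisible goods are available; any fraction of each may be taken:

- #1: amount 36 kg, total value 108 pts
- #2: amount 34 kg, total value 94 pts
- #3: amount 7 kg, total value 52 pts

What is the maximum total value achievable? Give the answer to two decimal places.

201.47

Take in order of value per unit:
- #3 (52/7 per unit): all 7 → value 52, running total 52.00
- #1 (108/36 per unit): all 36 → value 108, running total 160.00
- #2 (94/34 per unit): 15 of 34 → value 15×94/34 = 41.4706, running total 201.47
Total 201.47.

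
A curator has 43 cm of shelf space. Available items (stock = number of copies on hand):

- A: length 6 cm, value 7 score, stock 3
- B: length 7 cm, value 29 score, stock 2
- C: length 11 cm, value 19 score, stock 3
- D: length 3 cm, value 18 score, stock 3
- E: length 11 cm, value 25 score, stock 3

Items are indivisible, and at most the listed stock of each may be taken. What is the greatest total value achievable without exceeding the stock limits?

Top feasible selections:
- 1×A + 2×B + 3×D + 1×E: length 40, value 144
- 2×B + 2×D + 2×E: length 42, value 144
- 1×A + 2×B + 1×C + 3×D: length 40, value 138
Best: 144 score.

144 score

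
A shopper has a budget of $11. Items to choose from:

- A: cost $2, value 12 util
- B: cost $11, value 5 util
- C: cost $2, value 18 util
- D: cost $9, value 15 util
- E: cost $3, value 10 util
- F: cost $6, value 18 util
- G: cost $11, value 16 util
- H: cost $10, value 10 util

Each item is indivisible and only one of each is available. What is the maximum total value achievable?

Check high-value combinations within $11:
- A+C+F: cost 2+2+6=10, value 12+18+18=48
- C+E+F: cost 2+3+6=11, value 18+10+18=46
- A+C+E: cost 2+2+3=7, value 12+18+10=40
- A+E+F: cost 2+3+6=11, value 12+10+18=40
- C+F: cost 2+6=8, value 18+18=36
Best: 48 util.

48 util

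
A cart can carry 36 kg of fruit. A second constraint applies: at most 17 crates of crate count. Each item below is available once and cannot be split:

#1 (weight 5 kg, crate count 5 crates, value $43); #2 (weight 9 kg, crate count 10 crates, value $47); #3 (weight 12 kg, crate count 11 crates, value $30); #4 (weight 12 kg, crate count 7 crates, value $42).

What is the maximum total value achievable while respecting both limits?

Feasible sets respecting both limits:
- #1+#2: weight 14, crate count 15, value 90
- #2+#4: weight 21, crate count 17, value 89
- #1+#4: weight 17, crate count 12, value 85
- #1+#3: weight 17, crate count 16, value 73
Best: $90.

$90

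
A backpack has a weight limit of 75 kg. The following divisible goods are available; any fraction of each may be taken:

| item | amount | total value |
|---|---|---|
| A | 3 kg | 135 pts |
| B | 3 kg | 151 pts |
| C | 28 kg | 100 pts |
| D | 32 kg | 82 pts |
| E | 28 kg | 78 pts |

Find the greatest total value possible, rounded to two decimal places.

497.31

Take in order of value per unit:
- B (151/3 per unit): all 3 → value 151, running total 151.00
- A (135/3 per unit): all 3 → value 135, running total 286.00
- C (100/28 per unit): all 28 → value 100, running total 386.00
- E (78/28 per unit): all 28 → value 78, running total 464.00
- D (82/32 per unit): 13 of 32 → value 13×82/32 = 33.3125, running total 497.31
Total 497.31.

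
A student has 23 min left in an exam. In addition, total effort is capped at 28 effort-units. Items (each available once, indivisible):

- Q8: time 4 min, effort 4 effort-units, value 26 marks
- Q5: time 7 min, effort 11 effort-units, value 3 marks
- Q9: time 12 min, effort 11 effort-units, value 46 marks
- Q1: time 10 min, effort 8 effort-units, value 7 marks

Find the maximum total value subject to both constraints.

75 marks

Feasible sets respecting both limits:
- Q8+Q5+Q9: time 23, effort 26, value 75
- Q8+Q9: time 16, effort 15, value 72
- Q9+Q1: time 22, effort 19, value 53
Best: 75 marks.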